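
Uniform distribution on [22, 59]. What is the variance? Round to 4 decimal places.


Var = (b-a)^2 / 12
(b-a)^2 = (59 - 22)^2 = 1369
Var = 1369/12 ≈ 114.083333

114.0833


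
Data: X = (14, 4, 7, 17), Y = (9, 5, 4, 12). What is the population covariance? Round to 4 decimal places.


Cov = (1/n)*sum((xi-xbar)(yi-ybar))
n = 4, xbar = 42/4 = 10.5, ybar = 30/4 = 7.5
sum((xi-xbar)(yi-ybar)) = 63
Cov = 63 / 4 = 15.75

15.7500


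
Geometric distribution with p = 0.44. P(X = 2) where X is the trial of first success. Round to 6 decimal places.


P = (1-p)^(k-1) * p
(1-p)^(k-1) = 0.56^1 = 0.56
P = 0.56 * 0.44 = 0.2464

0.246400


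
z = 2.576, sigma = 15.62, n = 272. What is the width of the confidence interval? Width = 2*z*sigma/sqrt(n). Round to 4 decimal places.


width = 2*z*sigma/sqrt(n)
2*z*sigma = 2 * 2.576 * 15.62 = 80.47424
sqrt(272) ≈ 16.492423
width = 80.47424 / 16.492423 ≈ 4.879468

4.8795


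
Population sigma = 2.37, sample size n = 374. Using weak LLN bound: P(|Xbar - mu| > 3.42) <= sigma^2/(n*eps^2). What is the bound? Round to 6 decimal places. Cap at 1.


bound = min(1, sigma^2/(n*eps^2))
sigma^2 = 2.37^2 = 5.6169
n*eps^2 = 374 * 3.42^2 = 374 * 11.6964 = 4374.4536
sigma^2/(n*eps^2) = 5.6169 / 4374.4536 ≈ 0.00128402

0.001284


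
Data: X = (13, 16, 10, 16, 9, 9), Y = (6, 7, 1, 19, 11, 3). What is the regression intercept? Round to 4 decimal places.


a = ybar - b*xbar, where b = sum((xi-xbar)(yi-ybar)) / sum((xi-xbar)^2)
n = 6, xbar = 73/6 ≈ 12.166667, ybar = 47/6 ≈ 7.833333
Sxy = sum((xi-xbar)(yi-ybar)) = 349/6 ≈ 58.166667
Sxx = sum((xi-xbar)^2) = 329/6 ≈ 54.833333
b = Sxy / Sxx = 349/329 ≈ 1.060790
a = 7.833333 - 1.060790 * 12.166667 = -1669/329 ≈ -5.072948

-5.0729


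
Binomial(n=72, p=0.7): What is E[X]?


E[X] = n*p = 72 * 0.7 = 50.4

50.4


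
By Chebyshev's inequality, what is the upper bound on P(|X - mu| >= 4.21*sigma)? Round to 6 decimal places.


P <= 1/k^2
k^2 = 4.21^2 = 17.7241
1/k^2 = 1 / 17.7241 ≈ 0.05642035

0.056420


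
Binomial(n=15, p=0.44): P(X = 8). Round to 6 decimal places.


P = C(n,k) * p^k * (1-p)^(n-k)
C(15,8) = 6435
p^k = 0.44^8 ≈ 0.001404822
(1-p)^(n-k) = 0.56^7 ≈ 0.01727095
P = 6435 * 0.001404822 * 0.01727095 ≈ 0.156130

0.156130


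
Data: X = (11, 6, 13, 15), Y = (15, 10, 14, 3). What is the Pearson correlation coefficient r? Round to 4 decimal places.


r = sum((xi-xbar)(yi-ybar)) / sqrt(sum((xi-xbar)^2) * sum((yi-ybar)^2))
n = 4, xbar = 45/4 = 11.25, ybar = 42/4 = 10.5
Sxy = sum((xi-xbar)(yi-ybar)) = -20.5
Sxx = sum((xi-xbar)^2) = 44.75
Syy = sum((yi-ybar)^2) = 89
sqrt(Sxx*Syy) ≈ 63.109033
r = Sxy / sqrt(Sxx*Syy) = -20.5 / 63.109033 ≈ -0.324835

-0.3248


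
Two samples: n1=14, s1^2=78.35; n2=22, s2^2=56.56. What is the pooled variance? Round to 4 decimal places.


sp^2 = ((n1-1)*s1^2 + (n2-1)*s2^2)/(n1+n2-2)
(n1-1)*s1^2 = 13 * 78.35 = 1018.55
(n2-1)*s2^2 = 21 * 56.56 = 1187.76
numerator = 1018.55 + 1187.76 = 2206.31
n1+n2-2 = 34
sp^2 = 2206.31 / 34 = 220631/3400 ≈ 64.891471

64.8915


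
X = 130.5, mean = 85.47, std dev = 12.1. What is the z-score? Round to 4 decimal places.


z = (X - mu) / sigma
X - mu = 130.5 - 85.47 = 45.03
z = 45.03 / 12.1 = 4503/1210 ≈ 3.721488

3.7215


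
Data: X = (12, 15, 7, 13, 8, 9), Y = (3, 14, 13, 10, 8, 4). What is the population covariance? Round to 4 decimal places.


Cov = (1/n)*sum((xi-xbar)(yi-ybar))
n = 6, xbar = 64/6 = 32/3 ≈ 10.666667, ybar = 52/6 = 26/3 ≈ 8.666667
sum((xi-xbar)(yi-ybar)) = 37/3 ≈ 12.333333
Cov = 12.333333 / 6 = 37/18 ≈ 2.055556

2.0556


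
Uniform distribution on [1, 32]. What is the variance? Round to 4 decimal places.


Var = (b-a)^2 / 12
(b-a)^2 = (32 - 1)^2 = 961
Var = 961/12 ≈ 80.083333

80.0833


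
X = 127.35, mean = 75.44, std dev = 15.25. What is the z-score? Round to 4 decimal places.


z = (X - mu) / sigma
X - mu = 127.35 - 75.44 = 51.91
z = 51.91 / 15.25 = 5191/1525 ≈ 3.403934

3.4039


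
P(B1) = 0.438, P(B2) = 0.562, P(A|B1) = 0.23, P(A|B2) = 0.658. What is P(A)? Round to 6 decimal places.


P(A) = P(A|B1)*P(B1) + P(A|B2)*P(B2)
P(A|B1)*P(B1) = 0.23 * 0.438 = 0.10074
P(A|B2)*P(B2) = 0.658 * 0.562 = 0.369796
P(A) = 0.10074 + 0.369796 = 0.470536

0.470536


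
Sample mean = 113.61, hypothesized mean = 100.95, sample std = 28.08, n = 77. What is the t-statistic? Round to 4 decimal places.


t = (xbar - mu0) / (s/sqrt(n))
xbar - mu0 = 113.61 - 100.95 = 12.66
sqrt(77) ≈ 8.77496439
s/sqrt(n) = 28.08 / 8.77496439 ≈ 3.20001299
t = 12.66 / 3.20001299 ≈ 3.956234

3.9562


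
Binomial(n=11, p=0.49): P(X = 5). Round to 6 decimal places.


P = C(n,k) * p^k * (1-p)^(n-k)
C(11,5) = 462
p^k = 0.49^5 ≈ 0.02824752
(1-p)^(n-k) = 0.51^6 ≈ 0.01759629
P = 462 * 0.02824752 * 0.01759629 ≈ 0.229638

0.229638


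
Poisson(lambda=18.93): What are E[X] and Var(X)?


E[X] = Var(X) = lambda = 18.93

18.93, 18.93


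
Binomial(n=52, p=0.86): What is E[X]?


E[X] = n*p = 52 * 0.86 = 44.72

44.72


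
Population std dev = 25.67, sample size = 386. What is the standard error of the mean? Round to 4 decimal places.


SE = sigma / sqrt(n)
sqrt(386) ≈ 19.646883
SE = 25.67 / 19.646883 ≈ 1.306569

1.3066


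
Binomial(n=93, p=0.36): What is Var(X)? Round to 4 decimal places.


Var = n*p*(1-p) = 93 * 0.36 * 0.64 = 21.4272

21.4272


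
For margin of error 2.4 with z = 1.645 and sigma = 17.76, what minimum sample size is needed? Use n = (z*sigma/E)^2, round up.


z*sigma/E = 1.645 * 17.76 / 2.4 = 12.173
(z*sigma/E)^2 = 148.181929
round up: n = 149

149


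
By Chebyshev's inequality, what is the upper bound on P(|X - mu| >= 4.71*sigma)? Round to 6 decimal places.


P <= 1/k^2
k^2 = 4.71^2 = 22.1841
1/k^2 = 1 / 22.1841 ≈ 0.04507733

0.045077


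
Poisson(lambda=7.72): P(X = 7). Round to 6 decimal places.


P = e^(-lam) * lam^k / k!
e^(-7.72) ≈ 0.0004438606
lam^k = 7.72^7 ≈ 1634259.816613
k! = 7! = 5040
P = 0.0004438606 * 1634259.816613 / 5040 ≈ 0.143925

0.143925


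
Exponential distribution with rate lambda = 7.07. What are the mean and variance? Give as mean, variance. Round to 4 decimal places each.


mean = 1/lam, var = 1/lam^2
mean = 1 / 7.07 = 100/707 ≈ 0.141443
lam^2 = 7.07^2 = 49.9849
var = 1 / 49.9849 ≈ 0.020006

0.1414, 0.0200


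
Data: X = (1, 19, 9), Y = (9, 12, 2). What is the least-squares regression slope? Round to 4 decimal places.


b = sum((xi-xbar)(yi-ybar)) / sum((xi-xbar)^2)
n = 3, xbar = 29/3 ≈ 9.666667, ybar = 23/3 ≈ 7.666667
Sxy = sum((xi-xbar)(yi-ybar)) = 98/3 ≈ 32.666667
Sxx = sum((xi-xbar)^2) = 488/3 ≈ 162.666667
b = Sxy / Sxx = 49/244 ≈ 0.200820

0.2008


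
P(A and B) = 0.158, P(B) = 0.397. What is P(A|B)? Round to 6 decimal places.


P(A|B) = P(A and B) / P(B) = 0.158 / 0.397 = 158/397 ≈ 0.39798489

0.397985


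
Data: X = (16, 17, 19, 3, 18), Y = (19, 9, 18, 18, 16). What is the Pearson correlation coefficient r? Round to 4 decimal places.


r = sum((xi-xbar)(yi-ybar)) / sqrt(sum((xi-xbar)^2) * sum((yi-ybar)^2))
n = 5, xbar = 73/5 = 14.6, ybar = 80/5 = 16
Sxy = sum((xi-xbar)(yi-ybar)) = -27
Sxx = sum((xi-xbar)^2) = 173.2
Syy = sum((yi-ybar)^2) = 66
sqrt(Sxx*Syy) ≈ 106.916790
r = Sxy / sqrt(Sxx*Syy) = -27 / 106.916790 ≈ -0.252533

-0.2525


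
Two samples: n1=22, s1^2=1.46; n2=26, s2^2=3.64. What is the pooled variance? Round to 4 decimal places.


sp^2 = ((n1-1)*s1^2 + (n2-1)*s2^2)/(n1+n2-2)
(n1-1)*s1^2 = 21 * 1.46 = 30.66
(n2-1)*s2^2 = 25 * 3.64 = 91
numerator = 30.66 + 91 = 121.66
n1+n2-2 = 46
sp^2 = 121.66 / 46 = 6083/2300 ≈ 2.644783

2.6448


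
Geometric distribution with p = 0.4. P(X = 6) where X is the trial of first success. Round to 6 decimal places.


P = (1-p)^(k-1) * p
(1-p)^(k-1) = 0.6^5 = 0.07776
P = 0.07776 * 0.4 = 0.031104

0.031104


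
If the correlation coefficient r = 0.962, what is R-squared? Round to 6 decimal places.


R^2 = r^2 = (0.962)^2 = 0.925444

0.925444


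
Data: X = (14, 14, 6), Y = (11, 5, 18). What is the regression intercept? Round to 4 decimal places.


a = ybar - b*xbar, where b = sum((xi-xbar)(yi-ybar)) / sum((xi-xbar)^2)
n = 3, xbar = 34/3 ≈ 11.333333, ybar = 34/3 ≈ 11.333333
Sxy = sum((xi-xbar)(yi-ybar)) = -160/3 ≈ -53.333333
Sxx = sum((xi-xbar)^2) = 128/3 ≈ 42.666667
b = Sxy / Sxx = -1.25
a = 11.333333 - (-1.25) * 11.333333 = 25.5

25.5000


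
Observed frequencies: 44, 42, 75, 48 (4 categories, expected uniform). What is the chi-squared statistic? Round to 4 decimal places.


chi2 = sum((O-E)^2/E), E = total/4
total = 209, E = 209/4 = 52.25
(44 - 52.25)^2 / 52.25 = 68.0625 / 52.25 = 99/76 ≈ 1.302632
(42 - 52.25)^2 / 52.25 = 105.0625 / 52.25 = 1681/836 ≈ 2.010766
(75 - 52.25)^2 / 52.25 = 517.5625 / 52.25 = 8281/836 ≈ 9.905502
(48 - 52.25)^2 / 52.25 = 18.0625 / 52.25 = 289/836 ≈ 0.345694
chi2 = 2835/209 ≈ 13.564593

13.5646


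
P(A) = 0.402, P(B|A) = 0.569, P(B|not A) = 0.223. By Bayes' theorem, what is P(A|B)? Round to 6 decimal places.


P(A|B) = P(B|A)*P(A) / P(B), P(B) = P(B|A)*P(A) + P(B|not A)*P(not A)
P(B|A)*P(A) = 0.569 * 0.402 = 0.228738
P(B|not A)*P(not A) = 0.223 * 0.598 = 0.133354
P(B) = 0.228738 + 0.133354 = 0.362092
P(A|B) = 0.228738 / 0.362092 ≈ 0.63171238

0.631712


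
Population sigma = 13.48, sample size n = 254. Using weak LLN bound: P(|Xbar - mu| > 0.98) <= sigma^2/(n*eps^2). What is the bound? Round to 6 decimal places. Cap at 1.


bound = min(1, sigma^2/(n*eps^2))
sigma^2 = 13.48^2 = 181.7104
n*eps^2 = 254 * 0.98^2 = 254 * 0.9604 = 243.9416
sigma^2/(n*eps^2) = 181.7104 / 243.9416 ≈ 0.74489304

0.744893


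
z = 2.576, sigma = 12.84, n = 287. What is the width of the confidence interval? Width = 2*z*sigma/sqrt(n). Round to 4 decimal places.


width = 2*z*sigma/sqrt(n)
2*z*sigma = 2 * 2.576 * 12.84 = 66.15168
sqrt(287) ≈ 16.941074
width = 66.15168 / 16.941074 ≈ 3.904810

3.9048


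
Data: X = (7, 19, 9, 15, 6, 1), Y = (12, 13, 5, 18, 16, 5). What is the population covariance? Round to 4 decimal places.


Cov = (1/n)*sum((xi-xbar)(yi-ybar))
n = 6, xbar = 57/6 = 9.5, ybar = 69/6 = 11.5
sum((xi-xbar)(yi-ybar)) = 91.5
Cov = 91.5 / 6 = 15.25

15.2500


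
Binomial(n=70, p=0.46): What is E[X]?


E[X] = n*p = 70 * 0.46 = 32.2

32.2


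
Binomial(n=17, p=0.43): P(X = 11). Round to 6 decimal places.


P = C(n,k) * p^k * (1-p)^(n-k)
C(17,11) = 12376
p^k = 0.43^11 ≈ 0.00009292937
(1-p)^(n-k) = 0.57^6 ≈ 0.03429645
P = 12376 * 0.00009292937 * 0.03429645 ≈ 0.039444

0.039444


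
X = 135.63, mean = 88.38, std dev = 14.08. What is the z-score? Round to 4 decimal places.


z = (X - mu) / sigma
X - mu = 135.63 - 88.38 = 47.25
z = 47.25 / 14.08 = 4725/1408 ≈ 3.355824

3.3558


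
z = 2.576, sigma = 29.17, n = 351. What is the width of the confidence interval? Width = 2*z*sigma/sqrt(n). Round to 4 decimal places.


width = 2*z*sigma/sqrt(n)
2*z*sigma = 2 * 2.576 * 29.17 = 150.28384
sqrt(351) ≈ 18.734994
width = 150.28384 / 18.734994 ≈ 8.021558

8.0216


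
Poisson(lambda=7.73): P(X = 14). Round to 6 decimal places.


P = e^(-lam) * lam^k / k!
e^(-7.73) ≈ 0.0004394441
lam^k = 7.73^14 ≈ 2719649360622.026613
k! = 14! = 87178291200
P = 0.0004394441 * 2719649360622.026613 / 87178291200 ≈ 0.013709

0.013709


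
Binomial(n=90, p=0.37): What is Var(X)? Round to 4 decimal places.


Var = n*p*(1-p) = 90 * 0.37 * 0.63 = 20.979

20.9790


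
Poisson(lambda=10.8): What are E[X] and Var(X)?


E[X] = Var(X) = lambda = 10.8

10.8, 10.8


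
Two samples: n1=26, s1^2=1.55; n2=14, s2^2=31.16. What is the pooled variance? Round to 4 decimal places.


sp^2 = ((n1-1)*s1^2 + (n2-1)*s2^2)/(n1+n2-2)
(n1-1)*s1^2 = 25 * 1.55 = 38.75
(n2-1)*s2^2 = 13 * 31.16 = 405.08
numerator = 38.75 + 405.08 = 443.83
n1+n2-2 = 38
sp^2 = 443.83 / 38 = 44383/3800 ≈ 11.679737

11.6797


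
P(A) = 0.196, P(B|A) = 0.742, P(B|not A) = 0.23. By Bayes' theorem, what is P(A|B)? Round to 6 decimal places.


P(A|B) = P(B|A)*P(A) / P(B), P(B) = P(B|A)*P(A) + P(B|not A)*P(not A)
P(B|A)*P(A) = 0.742 * 0.196 = 0.145432
P(B|not A)*P(not A) = 0.23 * 0.804 = 0.18492
P(B) = 0.145432 + 0.18492 = 0.330352
P(A|B) = 0.145432 / 0.330352 ≈ 0.44023345

0.440233


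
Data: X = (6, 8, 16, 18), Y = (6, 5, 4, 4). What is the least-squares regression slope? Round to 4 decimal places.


b = sum((xi-xbar)(yi-ybar)) / sum((xi-xbar)^2)
n = 4, xbar = 48/4 = 12, ybar = 19/4 = 4.75
Sxy = sum((xi-xbar)(yi-ybar)) = -16
Sxx = sum((xi-xbar)^2) = 104
b = Sxy / Sxx = -2/13 ≈ -0.153846

-0.1538


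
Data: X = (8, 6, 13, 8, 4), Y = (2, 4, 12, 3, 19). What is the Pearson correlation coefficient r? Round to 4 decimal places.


r = sum((xi-xbar)(yi-ybar)) / sqrt(sum((xi-xbar)^2) * sum((yi-ybar)^2))
n = 5, xbar = 39/5 = 7.8, ybar = 40/5 = 8
Sxy = sum((xi-xbar)(yi-ybar)) = -16
Sxx = sum((xi-xbar)^2) = 44.8
Syy = sum((yi-ybar)^2) = 214
sqrt(Sxx*Syy) ≈ 97.914248
r = Sxy / sqrt(Sxx*Syy) = -16 / 97.914248 ≈ -0.163408

-0.1634


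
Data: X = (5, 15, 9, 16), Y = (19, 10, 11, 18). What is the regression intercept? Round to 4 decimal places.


a = ybar - b*xbar, where b = sum((xi-xbar)(yi-ybar)) / sum((xi-xbar)^2)
n = 4, xbar = 45/4 = 11.25, ybar = 58/4 = 14.5
Sxy = sum((xi-xbar)(yi-ybar)) = -20.5
Sxx = sum((xi-xbar)^2) = 80.75
b = Sxy / Sxx = -82/323 ≈ -0.253870
a = 14.5 - (-0.253870) * 11.25 = 5606/323 ≈ 17.356037

17.3560


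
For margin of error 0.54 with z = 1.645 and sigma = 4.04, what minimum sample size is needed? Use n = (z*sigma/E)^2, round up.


z*sigma/E = 1.645 * 4.04 / 0.54 = 33229/2700 ≈ 12.307037
(z*sigma/E)^2 ≈ 151.463161
round up: n = 152

152


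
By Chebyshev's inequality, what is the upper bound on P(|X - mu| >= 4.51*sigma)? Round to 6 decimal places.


P <= 1/k^2
k^2 = 4.51^2 = 20.3401
1/k^2 = 1 / 20.3401 ≈ 0.04916397

0.049164


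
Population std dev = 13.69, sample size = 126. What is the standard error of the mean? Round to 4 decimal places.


SE = sigma / sqrt(n)
sqrt(126) ≈ 11.224972
SE = 13.69 / 11.224972 ≈ 1.219602

1.2196


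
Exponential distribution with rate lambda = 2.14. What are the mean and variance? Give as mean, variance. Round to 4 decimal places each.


mean = 1/lam, var = 1/lam^2
mean = 1 / 2.14 = 50/107 ≈ 0.467290
lam^2 = 2.14^2 = 4.5796
var = 1 / 4.5796 ≈ 0.218360

0.4673, 0.2184


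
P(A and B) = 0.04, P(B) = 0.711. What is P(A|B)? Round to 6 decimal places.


P(A|B) = P(A and B) / P(B) = 0.04 / 0.711 = 40/711 ≈ 0.05625879

0.056259


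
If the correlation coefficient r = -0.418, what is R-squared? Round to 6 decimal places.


R^2 = r^2 = (-0.418)^2 = 0.174724

0.174724


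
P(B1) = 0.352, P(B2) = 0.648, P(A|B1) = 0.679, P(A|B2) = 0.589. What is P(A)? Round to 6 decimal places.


P(A) = P(A|B1)*P(B1) + P(A|B2)*P(B2)
P(A|B1)*P(B1) = 0.679 * 0.352 = 0.239008
P(A|B2)*P(B2) = 0.589 * 0.648 = 0.381672
P(A) = 0.239008 + 0.381672 = 0.62068

0.620680


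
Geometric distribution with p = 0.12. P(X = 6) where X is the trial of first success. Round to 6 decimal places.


P = (1-p)^(k-1) * p
(1-p)^(k-1) = 0.88^5 ≈ 0.5277319
P = 0.5277319 * 0.12 ≈ 0.06332783

0.063328


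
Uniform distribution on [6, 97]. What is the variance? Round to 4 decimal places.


Var = (b-a)^2 / 12
(b-a)^2 = (97 - 6)^2 = 8281
Var = 8281/12 ≈ 690.083333

690.0833


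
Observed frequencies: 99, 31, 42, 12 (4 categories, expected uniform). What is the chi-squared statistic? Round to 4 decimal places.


chi2 = sum((O-E)^2/E), E = total/4
total = 184, E = 184/4 = 46
(99 - 46)^2 / 46 = 2809 / 46 = 2809/46 ≈ 61.065217
(31 - 46)^2 / 46 = 225 / 46 = 225/46 ≈ 4.891304
(42 - 46)^2 / 46 = 16 / 46 = 8/23 ≈ 0.347826
(12 - 46)^2 / 46 = 1156 / 46 = 578/23 ≈ 25.130435
chi2 = 2103/23 ≈ 91.434783

91.4348


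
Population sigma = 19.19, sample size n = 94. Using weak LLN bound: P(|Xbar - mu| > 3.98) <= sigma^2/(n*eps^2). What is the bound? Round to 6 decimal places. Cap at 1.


bound = min(1, sigma^2/(n*eps^2))
sigma^2 = 19.19^2 = 368.2561
n*eps^2 = 94 * 3.98^2 = 94 * 15.8404 = 1488.9976
sigma^2/(n*eps^2) = 368.2561 / 1488.9976 ≈ 0.24731813

0.247318


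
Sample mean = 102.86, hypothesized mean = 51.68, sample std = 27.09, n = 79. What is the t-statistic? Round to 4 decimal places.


t = (xbar - mu0) / (s/sqrt(n))
xbar - mu0 = 102.86 - 51.68 = 51.18
sqrt(79) ≈ 8.88819442
s/sqrt(n) = 27.09 / 8.88819442 ≈ 3.04786312
t = 51.18 / 3.04786312 ≈ 16.792093

16.7921


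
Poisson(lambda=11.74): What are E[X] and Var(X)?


E[X] = Var(X) = lambda = 11.74

11.74, 11.74


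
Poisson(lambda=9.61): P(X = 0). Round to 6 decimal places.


P = e^(-lam) * lam^k / k!
e^(-9.61) ≈ 0.00006705482
lam^k = 9.61^0 = 1
k! = 0! = 1
P = 0.00006705482 * 1 / 1 ≈ 0.000067

0.000067


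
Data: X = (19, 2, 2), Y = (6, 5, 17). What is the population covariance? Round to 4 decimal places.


Cov = (1/n)*sum((xi-xbar)(yi-ybar))
n = 3, xbar = 23/3 ≈ 7.666667, ybar = 28/3 ≈ 9.333333
sum((xi-xbar)(yi-ybar)) = -170/3 ≈ -56.666667
Cov = -56.666667 / 3 = -170/9 ≈ -18.888889

-18.8889


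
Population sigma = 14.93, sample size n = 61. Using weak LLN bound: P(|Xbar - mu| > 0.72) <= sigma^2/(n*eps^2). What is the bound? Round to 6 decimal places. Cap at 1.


bound = min(1, sigma^2/(n*eps^2))
sigma^2 = 14.93^2 = 222.9049
n*eps^2 = 61 * 0.72^2 = 61 * 0.5184 = 31.6224
sigma^2/(n*eps^2) = 222.9049 / 31.6224 ≈ 7.04895580
this exceeds 1, so the bound is capped at 1

1.000000


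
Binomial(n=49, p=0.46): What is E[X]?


E[X] = n*p = 49 * 0.46 = 22.54

22.54


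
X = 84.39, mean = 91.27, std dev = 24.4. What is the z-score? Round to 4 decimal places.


z = (X - mu) / sigma
X - mu = 84.39 - 91.27 = -6.88
z = -6.88 / 24.4 = -86/305 ≈ -0.281967

-0.2820


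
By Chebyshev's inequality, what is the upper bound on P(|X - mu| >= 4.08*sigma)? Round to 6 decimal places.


P <= 1/k^2
k^2 = 4.08^2 = 16.6464
1/k^2 = 1 / 16.6464 ≈ 0.06007305

0.060073


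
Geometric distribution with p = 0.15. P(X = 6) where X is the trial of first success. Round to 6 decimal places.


P = (1-p)^(k-1) * p
(1-p)^(k-1) = 0.85^5 ≈ 0.4437053
P = 0.4437053 * 0.15 ≈ 0.06655580

0.066556


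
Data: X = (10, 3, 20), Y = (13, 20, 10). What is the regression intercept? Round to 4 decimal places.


a = ybar - b*xbar, where b = sum((xi-xbar)(yi-ybar)) / sum((xi-xbar)^2)
n = 3, xbar = 33/3 = 11, ybar = 43/3 ≈ 14.333333
Sxy = sum((xi-xbar)(yi-ybar)) = -83
Sxx = sum((xi-xbar)^2) = 146
b = Sxy / Sxx = -83/146 ≈ -0.568493
a = 14.333333 - (-0.568493) * 11 = 9017/438 ≈ 20.586758

20.5868


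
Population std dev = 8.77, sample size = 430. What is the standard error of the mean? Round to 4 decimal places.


SE = sigma / sqrt(n)
sqrt(430) ≈ 20.736441
SE = 8.77 / 20.736441 ≈ 0.422927

0.4229


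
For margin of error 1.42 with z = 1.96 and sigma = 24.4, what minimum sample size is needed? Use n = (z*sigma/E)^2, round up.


z*sigma/E = 1.96 * 24.4 / 1.42 = 11956/355 ≈ 33.678873
(z*sigma/E)^2 ≈ 1134.266503
round up: n = 1135

1135


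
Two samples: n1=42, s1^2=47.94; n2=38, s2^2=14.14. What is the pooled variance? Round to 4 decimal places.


sp^2 = ((n1-1)*s1^2 + (n2-1)*s2^2)/(n1+n2-2)
(n1-1)*s1^2 = 41 * 47.94 = 1965.54
(n2-1)*s2^2 = 37 * 14.14 = 523.18
numerator = 1965.54 + 523.18 = 2488.72
n1+n2-2 = 78
sp^2 = 2488.72 / 78 = 2393/75 ≈ 31.906667

31.9067


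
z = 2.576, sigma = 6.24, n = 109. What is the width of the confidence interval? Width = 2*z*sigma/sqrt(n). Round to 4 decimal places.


width = 2*z*sigma/sqrt(n)
2*z*sigma = 2 * 2.576 * 6.24 = 32.14848
sqrt(109) ≈ 10.440307
width = 32.14848 / 10.440307 ≈ 3.079266

3.0793


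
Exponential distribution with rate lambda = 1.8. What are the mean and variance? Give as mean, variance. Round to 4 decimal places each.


mean = 1/lam, var = 1/lam^2
mean = 1 / 1.8 = 5/9 ≈ 0.555556
lam^2 = 1.8^2 = 3.24
var = 1 / 3.24 = 25/81 ≈ 0.308642

0.5556, 0.3086


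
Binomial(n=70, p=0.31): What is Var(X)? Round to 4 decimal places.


Var = n*p*(1-p) = 70 * 0.31 * 0.69 = 14.973

14.9730


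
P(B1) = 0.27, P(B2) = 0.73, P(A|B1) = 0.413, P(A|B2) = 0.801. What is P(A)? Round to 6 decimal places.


P(A) = P(A|B1)*P(B1) + P(A|B2)*P(B2)
P(A|B1)*P(B1) = 0.413 * 0.27 = 0.11151
P(A|B2)*P(B2) = 0.801 * 0.73 = 0.58473
P(A) = 0.11151 + 0.58473 = 0.69624

0.696240


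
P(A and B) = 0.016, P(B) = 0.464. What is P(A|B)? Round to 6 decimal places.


P(A|B) = P(A and B) / P(B) = 0.016 / 0.464 = 1/29 ≈ 0.03448276

0.034483


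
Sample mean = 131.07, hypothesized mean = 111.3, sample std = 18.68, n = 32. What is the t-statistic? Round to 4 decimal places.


t = (xbar - mu0) / (s/sqrt(n))
xbar - mu0 = 131.07 - 111.3 = 19.77
sqrt(32) ≈ 5.65685425
s/sqrt(n) = 18.68 / 5.65685425 ≈ 3.30218867
t = 19.77 / 3.30218867 ≈ 5.986938

5.9869


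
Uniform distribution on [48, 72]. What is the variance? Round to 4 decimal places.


Var = (b-a)^2 / 12
(b-a)^2 = (72 - 48)^2 = 576
Var = 576/12 = 48

48.0000


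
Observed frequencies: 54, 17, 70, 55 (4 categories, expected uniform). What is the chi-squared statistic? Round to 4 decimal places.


chi2 = sum((O-E)^2/E), E = total/4
total = 196, E = 196/4 = 49
(54 - 49)^2 / 49 = 25 / 49 = 25/49 ≈ 0.510204
(17 - 49)^2 / 49 = 1024 / 49 = 1024/49 ≈ 20.897959
(70 - 49)^2 / 49 = 441 / 49 = 9
(55 - 49)^2 / 49 = 36 / 49 = 36/49 ≈ 0.734694
chi2 = 218/7 ≈ 31.142857

31.1429


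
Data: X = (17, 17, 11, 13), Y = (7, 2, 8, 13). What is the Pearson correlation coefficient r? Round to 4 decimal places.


r = sum((xi-xbar)(yi-ybar)) / sqrt(sum((xi-xbar)^2) * sum((yi-ybar)^2))
n = 4, xbar = 58/4 = 14.5, ybar = 30/4 = 7.5
Sxy = sum((xi-xbar)(yi-ybar)) = -25
Sxx = sum((xi-xbar)^2) = 27
Syy = sum((yi-ybar)^2) = 61
sqrt(Sxx*Syy) ≈ 40.583248
r = Sxy / sqrt(Sxx*Syy) = -25 / 40.583248 ≈ -0.616018

-0.6160


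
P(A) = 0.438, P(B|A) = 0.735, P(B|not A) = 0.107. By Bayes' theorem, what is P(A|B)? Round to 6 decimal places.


P(A|B) = P(B|A)*P(A) / P(B), P(B) = P(B|A)*P(A) + P(B|not A)*P(not A)
P(B|A)*P(A) = 0.735 * 0.438 = 0.32193
P(B|not A)*P(not A) = 0.107 * 0.562 = 0.060134
P(B) = 0.32193 + 0.060134 = 0.382064
P(A|B) = 0.32193 / 0.382064 ≈ 0.84260752

0.842608


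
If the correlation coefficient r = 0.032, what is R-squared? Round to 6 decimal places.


R^2 = r^2 = (0.032)^2 = 0.001024

0.001024


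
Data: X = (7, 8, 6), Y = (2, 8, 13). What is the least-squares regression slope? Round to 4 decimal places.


b = sum((xi-xbar)(yi-ybar)) / sum((xi-xbar)^2)
n = 3, xbar = 21/3 = 7, ybar = 23/3 ≈ 7.666667
Sxy = sum((xi-xbar)(yi-ybar)) = -5
Sxx = sum((xi-xbar)^2) = 2
b = Sxy / Sxx = -2.5

-2.5000


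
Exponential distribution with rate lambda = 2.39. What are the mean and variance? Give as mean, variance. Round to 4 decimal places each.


mean = 1/lam, var = 1/lam^2
mean = 1 / 2.39 = 100/239 ≈ 0.418410
lam^2 = 2.39^2 = 5.7121
var = 1 / 5.7121 ≈ 0.175067

0.4184, 0.1751


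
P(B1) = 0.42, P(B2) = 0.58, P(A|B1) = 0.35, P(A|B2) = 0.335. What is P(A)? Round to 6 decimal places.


P(A) = P(A|B1)*P(B1) + P(A|B2)*P(B2)
P(A|B1)*P(B1) = 0.35 * 0.42 = 0.147
P(A|B2)*P(B2) = 0.335 * 0.58 = 0.1943
P(A) = 0.147 + 0.1943 = 0.3413

0.341300


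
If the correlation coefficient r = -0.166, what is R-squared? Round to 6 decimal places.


R^2 = r^2 = (-0.166)^2 = 0.027556

0.027556


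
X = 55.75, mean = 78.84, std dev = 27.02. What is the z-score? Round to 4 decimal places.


z = (X - mu) / sigma
X - mu = 55.75 - 78.84 = -23.09
z = -23.09 / 27.02 = -2309/2702 ≈ -0.854552

-0.8546


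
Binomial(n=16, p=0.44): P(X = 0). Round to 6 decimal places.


P = C(n,k) * p^k * (1-p)^(n-k)
C(16,0) = 1
p^k = 0.44^0 = 1
(1-p)^(n-k) = 0.56^16 ≈ 0.00009354238
P = 1 * 1 * 0.00009354238 ≈ 0.000094

0.000094


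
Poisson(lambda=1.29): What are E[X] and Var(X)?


E[X] = Var(X) = lambda = 1.29

1.29, 1.29


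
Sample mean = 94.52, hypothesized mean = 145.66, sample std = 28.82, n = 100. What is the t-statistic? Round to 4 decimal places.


t = (xbar - mu0) / (s/sqrt(n))
xbar - mu0 = 94.52 - 145.66 = -51.14
sqrt(100) = 10
s/sqrt(n) = 28.82 / 10 = 2.882
t = -51.14 / 2.882 = -25570/1441 ≈ -17.744622

-17.7446


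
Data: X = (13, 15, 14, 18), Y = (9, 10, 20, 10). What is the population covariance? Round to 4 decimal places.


Cov = (1/n)*sum((xi-xbar)(yi-ybar))
n = 4, xbar = 60/4 = 15, ybar = 49/4 = 12.25
sum((xi-xbar)(yi-ybar)) = -8
Cov = -8 / 4 = -2

-2.0000


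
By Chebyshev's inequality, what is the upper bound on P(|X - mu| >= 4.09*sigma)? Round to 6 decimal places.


P <= 1/k^2
k^2 = 4.09^2 = 16.7281
1/k^2 = 1 / 16.7281 ≈ 0.05977965

0.059780


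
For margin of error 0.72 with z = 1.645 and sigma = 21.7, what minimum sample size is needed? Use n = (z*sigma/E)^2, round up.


z*sigma/E = 1.645 * 21.7 / 0.72 = 71393/1440 ≈ 49.578472
(z*sigma/E)^2 ≈ 2458.024908
round up: n = 2459

2459


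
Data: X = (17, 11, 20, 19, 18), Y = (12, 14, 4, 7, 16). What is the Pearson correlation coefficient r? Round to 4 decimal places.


r = sum((xi-xbar)(yi-ybar)) / sqrt(sum((xi-xbar)^2) * sum((yi-ybar)^2))
n = 5, xbar = 85/5 = 17, ybar = 53/5 = 10.6
Sxy = sum((xi-xbar)(yi-ybar)) = -42
Sxx = sum((xi-xbar)^2) = 50
Syy = sum((yi-ybar)^2) = 99.2
sqrt(Sxx*Syy) ≈ 70.427267
r = Sxy / sqrt(Sxx*Syy) = -42 / 70.427267 ≈ -0.596360

-0.5964


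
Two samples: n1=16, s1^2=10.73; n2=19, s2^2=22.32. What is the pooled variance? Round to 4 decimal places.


sp^2 = ((n1-1)*s1^2 + (n2-1)*s2^2)/(n1+n2-2)
(n1-1)*s1^2 = 15 * 10.73 = 160.95
(n2-1)*s2^2 = 18 * 22.32 = 401.76
numerator = 160.95 + 401.76 = 562.71
n1+n2-2 = 33
sp^2 = 562.71 / 33 = 18757/1100 ≈ 17.051818

17.0518


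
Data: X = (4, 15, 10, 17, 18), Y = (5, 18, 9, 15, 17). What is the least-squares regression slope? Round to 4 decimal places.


b = sum((xi-xbar)(yi-ybar)) / sum((xi-xbar)^2)
n = 5, xbar = 64/5 = 12.8, ybar = 64/5 = 12.8
Sxy = sum((xi-xbar)(yi-ybar)) = 121.8
Sxx = sum((xi-xbar)^2) = 134.8
b = Sxy / Sxx = 609/674 ≈ 0.903561

0.9036


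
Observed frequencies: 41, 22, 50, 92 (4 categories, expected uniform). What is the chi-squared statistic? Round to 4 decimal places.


chi2 = sum((O-E)^2/E), E = total/4
total = 205, E = 205/4 = 51.25
(41 - 51.25)^2 / 51.25 = 105.0625 / 51.25 = 2.05
(22 - 51.25)^2 / 51.25 = 855.5625 / 51.25 = 13689/820 ≈ 16.693902
(50 - 51.25)^2 / 51.25 = 1.5625 / 51.25 = 5/164 ≈ 0.030488
(92 - 51.25)^2 / 51.25 = 1660.5625 / 51.25 = 26569/820 ≈ 32.401220
chi2 = 10491/205 ≈ 51.175610

51.1756


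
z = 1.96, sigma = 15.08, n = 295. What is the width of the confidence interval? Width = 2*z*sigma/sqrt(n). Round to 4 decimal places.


width = 2*z*sigma/sqrt(n)
2*z*sigma = 2 * 1.96 * 15.08 = 59.1136
sqrt(295) ≈ 17.175564
width = 59.1136 / 17.175564 ≈ 3.441727

3.4417


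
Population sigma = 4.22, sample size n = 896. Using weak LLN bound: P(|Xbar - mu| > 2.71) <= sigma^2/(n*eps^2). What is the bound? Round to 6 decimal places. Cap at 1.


bound = min(1, sigma^2/(n*eps^2))
sigma^2 = 4.22^2 = 17.8084
n*eps^2 = 896 * 2.71^2 = 896 * 7.3441 = 6580.3136
sigma^2/(n*eps^2) = 17.8084 / 6580.3136 ≈ 0.00270631

0.002706


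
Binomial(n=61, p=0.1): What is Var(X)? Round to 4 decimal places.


Var = n*p*(1-p) = 61 * 0.1 * 0.9 = 5.49

5.4900


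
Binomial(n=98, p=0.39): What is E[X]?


E[X] = n*p = 98 * 0.39 = 38.22

38.22


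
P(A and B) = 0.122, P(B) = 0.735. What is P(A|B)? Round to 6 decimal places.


P(A|B) = P(A and B) / P(B) = 0.122 / 0.735 = 122/735 ≈ 0.16598639

0.165986


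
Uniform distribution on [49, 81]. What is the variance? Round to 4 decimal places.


Var = (b-a)^2 / 12
(b-a)^2 = (81 - 49)^2 = 1024
Var = 1024/12 ≈ 85.333333

85.3333


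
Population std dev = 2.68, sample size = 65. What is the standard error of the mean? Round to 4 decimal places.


SE = sigma / sqrt(n)
sqrt(65) ≈ 8.062258
SE = 2.68 / 8.062258 ≈ 0.332413

0.3324


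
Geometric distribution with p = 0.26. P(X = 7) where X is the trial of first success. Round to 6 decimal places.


P = (1-p)^(k-1) * p
(1-p)^(k-1) = 0.74^6 ≈ 0.1642065
P = 0.1642065 * 0.26 ≈ 0.04269369

0.042694


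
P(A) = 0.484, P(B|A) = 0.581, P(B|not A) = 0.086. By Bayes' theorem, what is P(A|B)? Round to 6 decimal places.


P(A|B) = P(B|A)*P(A) / P(B), P(B) = P(B|A)*P(A) + P(B|not A)*P(not A)
P(B|A)*P(A) = 0.581 * 0.484 = 0.281204
P(B|not A)*P(not A) = 0.086 * 0.516 = 0.044376
P(B) = 0.281204 + 0.044376 = 0.32558
P(A|B) = 0.281204 / 0.32558 ≈ 0.86370170

0.863702


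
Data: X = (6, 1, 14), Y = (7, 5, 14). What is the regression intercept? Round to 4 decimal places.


a = ybar - b*xbar, where b = sum((xi-xbar)(yi-ybar)) / sum((xi-xbar)^2)
n = 3, xbar = 21/3 = 7, ybar = 26/3 ≈ 8.666667
Sxy = sum((xi-xbar)(yi-ybar)) = 61
Sxx = sum((xi-xbar)^2) = 86
b = Sxy / Sxx = 61/86 ≈ 0.709302
a = 8.666667 - 0.709302 * 7 = 955/258 ≈ 3.701550

3.7016


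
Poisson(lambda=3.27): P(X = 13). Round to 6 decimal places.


P = e^(-lam) * lam^k / k!
e^(-3.27) ≈ 0.03800643
lam^k = 3.27^13 ≈ 4887882.806646
k! = 13! = 6227020800
P = 0.03800643 * 4887882.806646 / 6227020800 ≈ 0.000030

0.000030


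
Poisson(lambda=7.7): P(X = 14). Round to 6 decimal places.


P = e^(-lam) * lam^k / k!
e^(-7.7) ≈ 0.0004528272
lam^k = 7.7^14 ≈ 2575550990467.220874
k! = 14! = 87178291200
P = 0.0004528272 * 2575550990467.220874 / 87178291200 ≈ 0.013378

0.013378


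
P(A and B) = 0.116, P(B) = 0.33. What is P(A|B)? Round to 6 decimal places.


P(A|B) = P(A and B) / P(B) = 0.116 / 0.33 = 58/165 ≈ 0.35151515

0.351515


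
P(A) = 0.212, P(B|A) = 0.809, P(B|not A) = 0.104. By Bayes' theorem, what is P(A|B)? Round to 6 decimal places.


P(A|B) = P(B|A)*P(A) / P(B), P(B) = P(B|A)*P(A) + P(B|not A)*P(not A)
P(B|A)*P(A) = 0.809 * 0.212 = 0.171508
P(B|not A)*P(not A) = 0.104 * 0.788 = 0.081952
P(B) = 0.171508 + 0.081952 = 0.25346
P(A|B) = 0.171508 / 0.25346 ≈ 0.67666693

0.676667


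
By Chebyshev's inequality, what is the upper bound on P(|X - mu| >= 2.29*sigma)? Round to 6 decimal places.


P <= 1/k^2
k^2 = 2.29^2 = 5.2441
1/k^2 = 1 / 5.2441 ≈ 0.19069049

0.190690


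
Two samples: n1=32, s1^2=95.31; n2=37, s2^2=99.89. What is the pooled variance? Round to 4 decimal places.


sp^2 = ((n1-1)*s1^2 + (n2-1)*s2^2)/(n1+n2-2)
(n1-1)*s1^2 = 31 * 95.31 = 2954.61
(n2-1)*s2^2 = 36 * 99.89 = 3596.04
numerator = 2954.61 + 3596.04 = 6550.65
n1+n2-2 = 67
sp^2 = 6550.65 / 67 = 131013/1340 ≈ 97.770896

97.7709


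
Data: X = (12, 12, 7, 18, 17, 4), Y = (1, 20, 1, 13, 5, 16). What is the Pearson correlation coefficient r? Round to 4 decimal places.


r = sum((xi-xbar)(yi-ybar)) / sqrt(sum((xi-xbar)^2) * sum((yi-ybar)^2))
n = 6, xbar = 70/6 = 35/3 ≈ 11.666667, ybar = 56/6 = 28/3 ≈ 9.333333
Sxy = sum((xi-xbar)(yi-ybar)) = -34/3 ≈ -11.333333
Sxx = sum((xi-xbar)^2) = 448/3 ≈ 149.333333
Syy = sum((yi-ybar)^2) = 988/3 ≈ 329.333333
sqrt(Sxx*Syy) ≈ 221.766644
r = Sxy / sqrt(Sxx*Syy) = -11.333333 / 221.766644 ≈ -0.051105

-0.0511


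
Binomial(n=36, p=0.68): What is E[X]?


E[X] = n*p = 36 * 0.68 = 24.48

24.48


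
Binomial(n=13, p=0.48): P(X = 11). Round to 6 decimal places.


P = C(n,k) * p^k * (1-p)^(n-k)
C(13,11) = 78
p^k = 0.48^11 ≈ 0.0003116403
(1-p)^(n-k) = 0.52^2 = 0.2704
P = 78 * 0.0003116403 * 0.2704 ≈ 0.006573

0.006573


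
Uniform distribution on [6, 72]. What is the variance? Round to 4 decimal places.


Var = (b-a)^2 / 12
(b-a)^2 = (72 - 6)^2 = 4356
Var = 4356/12 = 363

363.0000


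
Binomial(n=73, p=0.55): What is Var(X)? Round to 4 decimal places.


Var = n*p*(1-p) = 73 * 0.55 * 0.45 = 18.0675

18.0675


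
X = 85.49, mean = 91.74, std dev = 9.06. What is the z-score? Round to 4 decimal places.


z = (X - mu) / sigma
X - mu = 85.49 - 91.74 = -6.25
z = -6.25 / 9.06 = -625/906 ≈ -0.689845

-0.6898


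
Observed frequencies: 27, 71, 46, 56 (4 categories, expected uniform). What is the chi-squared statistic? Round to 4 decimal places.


chi2 = sum((O-E)^2/E), E = total/4
total = 200, E = 200/4 = 50
(27 - 50)^2 / 50 = 529 / 50 = 10.58
(71 - 50)^2 / 50 = 441 / 50 = 8.82
(46 - 50)^2 / 50 = 16 / 50 = 0.32
(56 - 50)^2 / 50 = 36 / 50 = 0.72
chi2 = 20.44

20.4400


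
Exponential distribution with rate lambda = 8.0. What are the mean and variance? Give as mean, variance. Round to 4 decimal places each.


mean = 1/lam, var = 1/lam^2
mean = 1 / 8.0 = 0.125
lam^2 = 8.0^2 = 64
var = 1 / 64 = 0.015625

0.1250, 0.0156


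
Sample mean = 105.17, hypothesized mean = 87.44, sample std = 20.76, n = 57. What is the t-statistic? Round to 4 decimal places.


t = (xbar - mu0) / (s/sqrt(n))
xbar - mu0 = 105.17 - 87.44 = 17.73
sqrt(57) ≈ 7.54983444
s/sqrt(n) = 20.76 / 7.54983444 ≈ 2.74972917
t = 17.73 / 2.74972917 ≈ 6.447908

6.4479


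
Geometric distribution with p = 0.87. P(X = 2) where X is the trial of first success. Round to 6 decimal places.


P = (1-p)^(k-1) * p
(1-p)^(k-1) = 0.13^1 = 0.13
P = 0.13 * 0.87 = 0.1131

0.113100


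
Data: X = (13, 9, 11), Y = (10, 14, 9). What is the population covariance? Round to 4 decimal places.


Cov = (1/n)*sum((xi-xbar)(yi-ybar))
n = 3, xbar = 33/3 = 11, ybar = 33/3 = 11
sum((xi-xbar)(yi-ybar)) = -8
Cov = -8 / 3 = -8/3 ≈ -2.666667

-2.6667


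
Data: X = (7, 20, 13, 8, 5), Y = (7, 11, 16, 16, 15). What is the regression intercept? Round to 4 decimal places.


a = ybar - b*xbar, where b = sum((xi-xbar)(yi-ybar)) / sum((xi-xbar)^2)
n = 5, xbar = 53/5 = 10.6, ybar = 65/5 = 13
Sxy = sum((xi-xbar)(yi-ybar)) = -9
Sxx = sum((xi-xbar)^2) = 145.2
b = Sxy / Sxx = -15/242 ≈ -0.061983
a = 13 - (-0.061983) * 10.6 = 3305/242 ≈ 13.657025

13.6570


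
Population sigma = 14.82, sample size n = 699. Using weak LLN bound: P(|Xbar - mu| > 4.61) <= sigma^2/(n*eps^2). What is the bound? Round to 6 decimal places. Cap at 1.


bound = min(1, sigma^2/(n*eps^2))
sigma^2 = 14.82^2 = 219.6324
n*eps^2 = 699 * 4.61^2 = 699 * 21.2521 = 14855.2179
sigma^2/(n*eps^2) = 219.6324 / 14855.2179 ≈ 0.01478487

0.014785


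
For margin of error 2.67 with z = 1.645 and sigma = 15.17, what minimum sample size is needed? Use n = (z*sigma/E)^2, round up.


z*sigma/E = 1.645 * 15.17 / 2.67 ≈ 9.346311
(z*sigma/E)^2 ≈ 87.353527
round up: n = 88

88


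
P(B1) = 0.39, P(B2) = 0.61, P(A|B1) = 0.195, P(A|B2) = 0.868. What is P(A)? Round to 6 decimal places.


P(A) = P(A|B1)*P(B1) + P(A|B2)*P(B2)
P(A|B1)*P(B1) = 0.195 * 0.39 = 0.07605
P(A|B2)*P(B2) = 0.868 * 0.61 = 0.52948
P(A) = 0.07605 + 0.52948 = 0.60553

0.605530


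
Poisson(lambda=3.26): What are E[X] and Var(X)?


E[X] = Var(X) = lambda = 3.26

3.26, 3.26


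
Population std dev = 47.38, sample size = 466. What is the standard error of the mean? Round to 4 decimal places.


SE = sigma / sqrt(n)
sqrt(466) ≈ 21.587033
SE = 47.38 / 21.587033 ≈ 2.194836

2.1948


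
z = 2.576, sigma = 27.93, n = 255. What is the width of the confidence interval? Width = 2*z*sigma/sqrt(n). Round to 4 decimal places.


width = 2*z*sigma/sqrt(n)
2*z*sigma = 2 * 2.576 * 27.93 = 143.89536
sqrt(255) ≈ 15.968719
width = 143.89536 / 15.968719 ≈ 9.011077

9.0111


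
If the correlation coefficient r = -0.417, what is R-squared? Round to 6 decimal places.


R^2 = r^2 = (-0.417)^2 = 0.173889

0.173889


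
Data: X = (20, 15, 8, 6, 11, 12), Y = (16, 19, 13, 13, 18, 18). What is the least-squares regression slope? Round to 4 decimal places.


b = sum((xi-xbar)(yi-ybar)) / sum((xi-xbar)^2)
n = 6, xbar = 72/6 = 12, ybar = 97/6 ≈ 16.166667
Sxy = sum((xi-xbar)(yi-ybar)) = 37
Sxx = sum((xi-xbar)^2) = 126
b = Sxy / Sxx = 37/126 ≈ 0.293651

0.2937


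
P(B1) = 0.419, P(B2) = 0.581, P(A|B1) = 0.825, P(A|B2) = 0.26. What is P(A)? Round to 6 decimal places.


P(A) = P(A|B1)*P(B1) + P(A|B2)*P(B2)
P(A|B1)*P(B1) = 0.825 * 0.419 = 0.345675
P(A|B2)*P(B2) = 0.26 * 0.581 = 0.15106
P(A) = 0.345675 + 0.15106 = 0.496735

0.496735


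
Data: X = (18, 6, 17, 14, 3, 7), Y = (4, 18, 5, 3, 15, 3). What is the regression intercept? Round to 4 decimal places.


a = ybar - b*xbar, where b = sum((xi-xbar)(yi-ybar)) / sum((xi-xbar)^2)
n = 6, xbar = 65/6 ≈ 10.833333, ybar = 48/6 = 8
Sxy = sum((xi-xbar)(yi-ybar)) = -147
Sxx = sum((xi-xbar)^2) = 1193/6 ≈ 198.833333
b = Sxy / Sxx = -882/1193 ≈ -0.739313
a = 8 - (-0.739313) * 10.833333 = 19099/1193 ≈ 16.009220

16.0092


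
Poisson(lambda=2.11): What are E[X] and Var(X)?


E[X] = Var(X) = lambda = 2.11

2.11, 2.11


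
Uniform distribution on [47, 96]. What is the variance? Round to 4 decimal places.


Var = (b-a)^2 / 12
(b-a)^2 = (96 - 47)^2 = 2401
Var = 2401/12 ≈ 200.083333

200.0833


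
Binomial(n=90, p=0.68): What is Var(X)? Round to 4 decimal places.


Var = n*p*(1-p) = 90 * 0.68 * 0.32 = 19.584

19.5840


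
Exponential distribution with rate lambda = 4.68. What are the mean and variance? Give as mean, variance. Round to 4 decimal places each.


mean = 1/lam, var = 1/lam^2
mean = 1 / 4.68 = 25/117 ≈ 0.213675
lam^2 = 4.68^2 = 21.9024
var = 1 / 21.9024 ≈ 0.045657

0.2137, 0.0457


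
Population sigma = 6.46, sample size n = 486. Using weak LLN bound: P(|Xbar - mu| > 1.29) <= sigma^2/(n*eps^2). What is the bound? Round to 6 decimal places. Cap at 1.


bound = min(1, sigma^2/(n*eps^2))
sigma^2 = 6.46^2 = 41.7316
n*eps^2 = 486 * 1.29^2 = 486 * 1.6641 = 808.7526
sigma^2/(n*eps^2) = 41.7316 / 808.7526 ≈ 0.05159996

0.051600


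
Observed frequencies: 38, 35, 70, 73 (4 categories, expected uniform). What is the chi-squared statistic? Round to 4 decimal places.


chi2 = sum((O-E)^2/E), E = total/4
total = 216, E = 216/4 = 54
(38 - 54)^2 / 54 = 256 / 54 = 128/27 ≈ 4.740741
(35 - 54)^2 / 54 = 361 / 54 = 361/54 ≈ 6.685185
(70 - 54)^2 / 54 = 256 / 54 = 128/27 ≈ 4.740741
(73 - 54)^2 / 54 = 361 / 54 = 361/54 ≈ 6.685185
chi2 = 617/27 ≈ 22.851852

22.8519


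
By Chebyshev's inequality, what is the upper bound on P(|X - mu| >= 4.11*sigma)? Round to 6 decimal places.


P <= 1/k^2
k^2 = 4.11^2 = 16.8921
1/k^2 = 1 / 16.8921 ≈ 0.05919927

0.059199


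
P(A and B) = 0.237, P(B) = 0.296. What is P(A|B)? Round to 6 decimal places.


P(A|B) = P(A and B) / P(B) = 0.237 / 0.296 = 237/296 ≈ 0.80067568

0.800676


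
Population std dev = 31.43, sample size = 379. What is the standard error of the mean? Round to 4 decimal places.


SE = sigma / sqrt(n)
sqrt(379) ≈ 19.467922
SE = 31.43 / 19.467922 ≈ 1.614451

1.6145


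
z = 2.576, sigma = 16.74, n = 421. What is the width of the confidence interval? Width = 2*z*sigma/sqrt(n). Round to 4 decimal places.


width = 2*z*sigma/sqrt(n)
2*z*sigma = 2 * 2.576 * 16.74 = 86.24448
sqrt(421) ≈ 20.518285
width = 86.24448 / 20.518285 ≈ 4.203299

4.2033


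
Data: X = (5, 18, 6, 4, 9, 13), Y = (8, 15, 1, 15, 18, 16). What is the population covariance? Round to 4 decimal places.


Cov = (1/n)*sum((xi-xbar)(yi-ybar))
n = 6, xbar = 55/6 ≈ 9.166667, ybar = 73/6 ≈ 12.166667
sum((xi-xbar)(yi-ybar)) = 461/6 ≈ 76.833333
Cov = 76.833333 / 6 = 461/36 ≈ 12.805556

12.8056


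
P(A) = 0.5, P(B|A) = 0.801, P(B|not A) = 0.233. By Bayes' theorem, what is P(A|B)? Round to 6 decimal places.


P(A|B) = P(B|A)*P(A) / P(B), P(B) = P(B|A)*P(A) + P(B|not A)*P(not A)
P(B|A)*P(A) = 0.801 * 0.5 = 0.4005
P(B|not A)*P(not A) = 0.233 * 0.5 = 0.1165
P(B) = 0.4005 + 0.1165 = 0.517
P(A|B) = 0.4005 / 0.517 = 801/1034 ≈ 0.77466151

0.774662


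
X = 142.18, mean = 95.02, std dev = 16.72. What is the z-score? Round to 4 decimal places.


z = (X - mu) / sigma
X - mu = 142.18 - 95.02 = 47.16
z = 47.16 / 16.72 = 1179/418 ≈ 2.820574

2.8206
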